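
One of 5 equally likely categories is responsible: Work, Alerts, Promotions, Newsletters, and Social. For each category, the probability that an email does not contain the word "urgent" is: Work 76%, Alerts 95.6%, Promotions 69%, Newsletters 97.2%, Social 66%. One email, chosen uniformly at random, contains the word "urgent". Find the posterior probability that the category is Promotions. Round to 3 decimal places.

0.322

Taking complements, P(urgent-flag | each) = Work 0.24, Alerts 0.044, Promotions 0.31, Newsletters 0.028, Social 0.34.
Since the prior is uniform, the posterior is proportional to the likelihood:
  Work: 0.24
  Alerts: 0.044
  Promotions: 0.31
  Newsletters: 0.028
  Social: 0.34
Sum = 0.962.
P(Promotions | evidence) = 0.31 / 0.962 ≈ 0.322.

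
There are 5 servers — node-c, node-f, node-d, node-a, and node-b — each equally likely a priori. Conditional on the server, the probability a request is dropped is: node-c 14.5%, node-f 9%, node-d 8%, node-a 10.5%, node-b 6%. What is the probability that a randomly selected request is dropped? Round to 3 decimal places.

0.096

Since the prior is uniform, the posterior is proportional to the likelihood:
  node-c: 0.145
  node-f: 0.09
  node-d: 0.08
  node-a: 0.105
  node-b: 0.06
P(dropped) = (1/5) × (0.145 + 0.09 + 0.08 + 0.105 + 0.06) = 0.48/5 ≈ 0.096.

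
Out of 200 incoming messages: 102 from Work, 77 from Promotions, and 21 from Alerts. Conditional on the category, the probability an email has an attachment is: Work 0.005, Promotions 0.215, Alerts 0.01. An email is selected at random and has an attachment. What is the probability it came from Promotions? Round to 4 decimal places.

Unnormalized posteriors (prior × likelihood):
  Work: 0.51 × 0.005 = 0.00255
  Promotions: 0.385 × 0.215 = 0.082775
  Alerts: 0.105 × 0.01 = 0.00105
Total = 0.086375.
P(Promotions | evidence) = 0.082775 / 0.086375 ≈ 0.9583.

0.9583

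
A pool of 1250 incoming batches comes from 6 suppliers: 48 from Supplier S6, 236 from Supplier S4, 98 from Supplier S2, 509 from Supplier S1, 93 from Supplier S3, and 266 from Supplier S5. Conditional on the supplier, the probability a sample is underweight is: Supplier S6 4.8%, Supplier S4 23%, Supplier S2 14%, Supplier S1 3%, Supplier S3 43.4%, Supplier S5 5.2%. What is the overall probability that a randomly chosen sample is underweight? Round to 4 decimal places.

By Bayes' rule, posterior ∝ prior × likelihood:
  Supplier S6: 0.0384 × 0.048 = 0.0018432
  Supplier S4: 0.1888 × 0.23 = 0.043424
  Supplier S2: 0.0784 × 0.14 = 0.010976
  Supplier S1: 0.4072 × 0.03 = 0.012216
  Supplier S3: 0.0744 × 0.434 = 0.0322896
  Supplier S5: 0.2128 × 0.052 = 0.0110656
P(underweight) = 0.0018432 + 0.043424 + 0.010976 + 0.012216 + 0.0322896 + 0.0110656 = 0.1118144 → 0.1118.

0.1118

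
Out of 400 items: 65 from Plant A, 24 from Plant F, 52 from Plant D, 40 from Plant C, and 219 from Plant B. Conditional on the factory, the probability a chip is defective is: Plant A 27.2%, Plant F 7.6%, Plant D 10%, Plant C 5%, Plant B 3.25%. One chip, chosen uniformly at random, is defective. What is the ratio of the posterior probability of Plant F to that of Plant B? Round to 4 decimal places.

0.2563

Unnormalized posteriors (prior × likelihood):
  Plant A: 0.1625 × 0.272 = 0.0442
  Plant F: 0.06 × 0.076 = 0.00456
  Plant D: 0.13 × 0.1 = 0.013
  Plant C: 0.1 × 0.05 = 0.005
  Plant B: 0.5475 × 0.0325 = 0.01779375
Total = 0.08455375.
The ratio is 0.00456 / 0.01779375 (the normalizer cancels) = 0.2563.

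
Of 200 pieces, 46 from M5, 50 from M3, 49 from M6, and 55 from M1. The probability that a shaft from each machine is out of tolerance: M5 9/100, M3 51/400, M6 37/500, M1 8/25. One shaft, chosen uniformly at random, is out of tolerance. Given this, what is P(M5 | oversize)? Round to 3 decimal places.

By Bayes' rule, posterior ∝ prior × likelihood:
  M5: 0.23 × 0.09 = 0.0207
  M3: 0.25 × 0.1275 = 0.031875
  M6: 0.245 × 0.074 = 0.01813
  M1: 0.275 × 0.32 = 0.088
Sum = 0.158705.
P(M5 | evidence) = 0.0207 / 0.158705 ≈ 0.130.

0.130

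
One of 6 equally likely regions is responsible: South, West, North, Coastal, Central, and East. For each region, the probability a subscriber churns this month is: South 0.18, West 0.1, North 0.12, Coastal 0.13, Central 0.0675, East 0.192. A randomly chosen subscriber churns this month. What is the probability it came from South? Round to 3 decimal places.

With a uniform prior (1/6 each), posterior ∝ likelihood:
  South: 0.18
  West: 0.1
  North: 0.12
  Coastal: 0.13
  Central: 0.0675
  East: 0.192
Total = 0.7895.
P(South | evidence) = 0.18 / 0.7895 ≈ 0.228.

0.228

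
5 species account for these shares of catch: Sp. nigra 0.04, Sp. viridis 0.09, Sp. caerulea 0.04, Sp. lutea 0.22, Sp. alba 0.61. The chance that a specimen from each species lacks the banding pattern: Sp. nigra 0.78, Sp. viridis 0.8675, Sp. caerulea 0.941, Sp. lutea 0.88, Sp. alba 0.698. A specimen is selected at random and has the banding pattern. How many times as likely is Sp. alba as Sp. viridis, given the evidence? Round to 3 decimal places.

Taking complements, P(banded | each) = Sp. nigra 0.22, Sp. viridis 0.1325, Sp. caerulea 0.059, Sp. lutea 0.12, Sp. alba 0.302.
By Bayes' rule, posterior ∝ prior × likelihood:
  Sp. nigra: 0.04 × 0.22 = 0.0088
  Sp. viridis: 0.09 × 0.1325 = 0.011925
  Sp. caerulea: 0.04 × 0.059 = 0.00236
  Sp. lutea: 0.22 × 0.12 = 0.0264
  Sp. alba: 0.61 × 0.302 = 0.18422
Normalizing constant = 0.233705.
The ratio is 0.18422 / 0.011925 (the normalizer cancels) = 15.448.

15.448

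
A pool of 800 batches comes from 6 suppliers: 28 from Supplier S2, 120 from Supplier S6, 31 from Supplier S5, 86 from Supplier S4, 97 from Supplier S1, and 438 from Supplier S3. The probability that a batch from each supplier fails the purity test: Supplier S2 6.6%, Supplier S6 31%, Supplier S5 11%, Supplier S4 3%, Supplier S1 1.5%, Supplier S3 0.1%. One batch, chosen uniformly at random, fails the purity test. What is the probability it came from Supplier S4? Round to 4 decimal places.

Prior × likelihood for each hypothesis:
  Supplier S2: 0.035 × 0.066 = 0.00231
  Supplier S6: 0.15 × 0.31 = 0.0465
  Supplier S5: 0.03875 × 0.11 = 0.0042625
  Supplier S4: 0.1075 × 0.03 = 0.003225
  Supplier S1: 0.12125 × 0.015 = 0.00181875
  Supplier S3: 0.5475 × 0.001 = 0.0005475
Normalizing constant = 0.05866375.
P(Supplier S4 | evidence) = 0.003225 / 0.05866375 ≈ 0.0550.

0.0550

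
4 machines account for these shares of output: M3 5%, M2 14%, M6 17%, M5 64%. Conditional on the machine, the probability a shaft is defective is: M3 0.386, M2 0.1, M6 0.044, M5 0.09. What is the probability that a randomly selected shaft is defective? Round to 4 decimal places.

Compute prior × likelihood for every hypothesis:
  M3: 0.05 × 0.386 = 0.0193
  M2: 0.14 × 0.1 = 0.014
  M6: 0.17 × 0.044 = 0.00748
  M5: 0.64 × 0.09 = 0.0576
P(defective) = 0.0193 + 0.014 + 0.00748 + 0.0576 = 0.09838 → 0.0984.

0.0984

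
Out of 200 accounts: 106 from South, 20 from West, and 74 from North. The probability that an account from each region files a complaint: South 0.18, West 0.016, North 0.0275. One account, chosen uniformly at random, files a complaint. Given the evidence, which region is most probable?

Prior × likelihood for each hypothesis:
  South: 0.53 × 0.18 = 0.0954
  West: 0.1 × 0.016 = 0.0016
  North: 0.37 × 0.0275 = 0.010175
Normalizing constant = 0.107175.
Largest term belongs to South, so South is most probable.

South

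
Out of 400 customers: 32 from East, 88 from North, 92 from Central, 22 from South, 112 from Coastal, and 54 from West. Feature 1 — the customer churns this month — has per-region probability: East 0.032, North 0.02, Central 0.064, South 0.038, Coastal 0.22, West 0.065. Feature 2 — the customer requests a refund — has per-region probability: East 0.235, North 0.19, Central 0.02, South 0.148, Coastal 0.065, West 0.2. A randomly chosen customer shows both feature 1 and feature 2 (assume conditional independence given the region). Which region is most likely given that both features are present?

Coastal

Prior × likelihood for each hypothesis:
  East: 0.08 × 0.032 × 0.235 = 0.0006016
  North: 0.22 × 0.02 × 0.19 = 0.000836
  Central: 0.23 × 0.064 × 0.02 = 0.0002944
  South: 0.055 × 0.038 × 0.148 = 0.00030932
  Coastal: 0.28 × 0.22 × 0.065 = 0.004004
  West: 0.135 × 0.065 × 0.2 = 0.001755
Sum = 0.00780032.
Largest term belongs to Coastal, so Coastal is most probable.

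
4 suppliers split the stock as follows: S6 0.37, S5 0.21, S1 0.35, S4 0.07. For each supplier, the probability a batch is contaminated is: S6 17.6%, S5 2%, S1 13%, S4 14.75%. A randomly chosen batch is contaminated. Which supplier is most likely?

Prior × likelihood for each hypothesis:
  S6: 0.37 × 0.176 = 0.06512
  S5: 0.21 × 0.02 = 0.0042
  S1: 0.35 × 0.13 = 0.0455
  S4: 0.07 × 0.1475 = 0.010325
Sum = 0.125145.
Largest term belongs to S6, so S6 is most probable.

S6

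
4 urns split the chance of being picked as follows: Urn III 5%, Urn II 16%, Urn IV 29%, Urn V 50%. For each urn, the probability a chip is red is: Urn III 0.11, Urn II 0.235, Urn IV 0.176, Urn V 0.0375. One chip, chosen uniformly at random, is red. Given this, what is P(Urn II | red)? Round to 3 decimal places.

0.333

By Bayes' rule, posterior ∝ prior × likelihood:
  Urn III: 0.05 × 0.11 = 0.0055
  Urn II: 0.16 × 0.235 = 0.0376
  Urn IV: 0.29 × 0.176 = 0.05104
  Urn V: 0.5 × 0.0375 = 0.01875
Sum = 0.11289.
P(Urn II | evidence) = 0.0376 / 0.11289 ≈ 0.333.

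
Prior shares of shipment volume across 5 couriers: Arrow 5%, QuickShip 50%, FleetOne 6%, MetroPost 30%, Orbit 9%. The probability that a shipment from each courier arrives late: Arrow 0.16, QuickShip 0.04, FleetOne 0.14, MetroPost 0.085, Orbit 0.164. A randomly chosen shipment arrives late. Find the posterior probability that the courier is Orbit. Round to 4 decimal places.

0.1925

By Bayes' rule, posterior ∝ prior × likelihood:
  Arrow: 0.05 × 0.16 = 0.008
  QuickShip: 0.5 × 0.04 = 0.02
  FleetOne: 0.06 × 0.14 = 0.0084
  MetroPost: 0.3 × 0.085 = 0.0255
  Orbit: 0.09 × 0.164 = 0.01476
Sum = 0.07666.
P(Orbit | evidence) = 0.01476 / 0.07666 ≈ 0.1925.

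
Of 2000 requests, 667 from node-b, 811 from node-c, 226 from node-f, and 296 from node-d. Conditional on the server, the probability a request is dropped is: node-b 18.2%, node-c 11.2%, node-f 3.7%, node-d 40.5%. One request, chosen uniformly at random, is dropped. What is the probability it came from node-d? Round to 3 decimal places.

0.352

By Bayes' rule, posterior ∝ prior × likelihood:
  node-b: 0.3335 × 0.182 = 0.060697
  node-c: 0.4055 × 0.112 = 0.045416
  node-f: 0.113 × 0.037 = 0.004181
  node-d: 0.148 × 0.405 = 0.05994
Normalizing constant = 0.170234.
P(node-d | evidence) = 0.05994 / 0.170234 ≈ 0.352.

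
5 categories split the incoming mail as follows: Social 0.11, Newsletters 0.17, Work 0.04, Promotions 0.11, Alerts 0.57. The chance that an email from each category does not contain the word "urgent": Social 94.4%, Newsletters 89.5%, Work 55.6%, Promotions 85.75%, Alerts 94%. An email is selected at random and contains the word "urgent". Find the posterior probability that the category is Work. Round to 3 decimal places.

Taking complements, P(urgent-flag | each) = Social 0.056, Newsletters 0.105, Work 0.444, Promotions 0.1425, Alerts 0.06.
Unnormalized posteriors (prior × likelihood):
  Social: 0.11 × 0.056 = 0.00616
  Newsletters: 0.17 × 0.105 = 0.01785
  Work: 0.04 × 0.444 = 0.01776
  Promotions: 0.11 × 0.1425 = 0.015675
  Alerts: 0.57 × 0.06 = 0.0342
Total = 0.091645.
P(Work | evidence) = 0.01776 / 0.091645 ≈ 0.194.

0.194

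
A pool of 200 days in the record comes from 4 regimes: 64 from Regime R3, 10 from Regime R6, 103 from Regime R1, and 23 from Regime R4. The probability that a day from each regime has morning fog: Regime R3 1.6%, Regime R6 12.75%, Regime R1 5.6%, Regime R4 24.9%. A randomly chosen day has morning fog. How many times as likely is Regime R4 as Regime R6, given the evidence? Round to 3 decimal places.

Compute prior × likelihood for every hypothesis:
  Regime R3: 0.32 × 0.016 = 0.00512
  Regime R6: 0.05 × 0.1275 = 0.006375
  Regime R1: 0.515 × 0.056 = 0.02884
  Regime R4: 0.115 × 0.249 = 0.028635
Total = 0.06897.
The ratio is 0.028635 / 0.006375 (the normalizer cancels) = 4.492.

4.492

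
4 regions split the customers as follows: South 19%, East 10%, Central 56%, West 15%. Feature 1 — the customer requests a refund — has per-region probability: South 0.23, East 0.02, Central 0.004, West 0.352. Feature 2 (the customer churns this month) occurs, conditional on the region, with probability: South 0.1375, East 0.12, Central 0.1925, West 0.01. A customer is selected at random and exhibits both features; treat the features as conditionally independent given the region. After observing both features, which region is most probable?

By Bayes' rule, posterior ∝ prior × likelihood:
  South: 0.19 × 0.23 × 0.1375 = 0.00600875
  East: 0.1 × 0.02 × 0.12 = 0.00024
  Central: 0.56 × 0.004 × 0.1925 = 0.0004312
  West: 0.15 × 0.352 × 0.01 = 0.000528
Normalizing constant = 0.00720795.
Largest term belongs to South, so South is most probable.

South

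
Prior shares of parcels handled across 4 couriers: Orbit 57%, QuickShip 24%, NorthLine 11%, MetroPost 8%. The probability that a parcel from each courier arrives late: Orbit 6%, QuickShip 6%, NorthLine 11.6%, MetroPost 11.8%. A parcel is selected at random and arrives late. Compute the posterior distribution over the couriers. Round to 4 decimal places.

Prior × likelihood for each hypothesis:
  Orbit: 0.57 × 0.06 = 0.0342
  QuickShip: 0.24 × 0.06 = 0.0144
  NorthLine: 0.11 × 0.116 = 0.01276
  MetroPost: 0.08 × 0.118 = 0.00944
Sum = 0.0708.
P(Orbit | late) = 0.0342/0.0708 ≈ 0.4831
P(QuickShip | late) = 0.0144/0.0708 ≈ 0.2034
P(NorthLine | late) = 0.01276/0.0708 ≈ 0.1802
P(MetroPost | late) = 0.00944/0.0708 ≈ 0.1333

Orbit 0.4831, QuickShip 0.2034, NorthLine 0.1802, MetroPost 0.1333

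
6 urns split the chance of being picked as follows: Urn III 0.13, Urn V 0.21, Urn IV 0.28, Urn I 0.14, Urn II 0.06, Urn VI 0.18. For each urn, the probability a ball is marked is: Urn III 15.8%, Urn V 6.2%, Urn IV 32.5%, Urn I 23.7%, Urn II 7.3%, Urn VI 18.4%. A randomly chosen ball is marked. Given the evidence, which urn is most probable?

Urn IV

Prior × likelihood for each hypothesis:
  Urn III: 0.13 × 0.158 = 0.02054
  Urn V: 0.21 × 0.062 = 0.01302
  Urn IV: 0.28 × 0.325 = 0.091
  Urn I: 0.14 × 0.237 = 0.03318
  Urn II: 0.06 × 0.073 = 0.00438
  Urn VI: 0.18 × 0.184 = 0.03312
Normalizing constant = 0.19524.
Largest term belongs to Urn IV, so Urn IV is most probable.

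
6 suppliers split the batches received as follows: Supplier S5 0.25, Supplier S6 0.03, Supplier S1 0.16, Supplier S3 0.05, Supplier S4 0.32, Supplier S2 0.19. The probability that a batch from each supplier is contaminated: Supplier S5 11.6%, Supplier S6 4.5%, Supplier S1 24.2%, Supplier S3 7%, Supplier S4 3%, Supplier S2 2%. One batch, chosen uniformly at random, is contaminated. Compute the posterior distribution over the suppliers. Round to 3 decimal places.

Compute prior × likelihood for every hypothesis:
  Supplier S5: 0.25 × 0.116 = 0.029
  Supplier S6: 0.03 × 0.045 = 0.00135
  Supplier S1: 0.16 × 0.242 = 0.03872
  Supplier S3: 0.05 × 0.07 = 0.0035
  Supplier S4: 0.32 × 0.03 = 0.0096
  Supplier S2: 0.19 × 0.02 = 0.0038
Total = 0.08597.
P(Supplier S5 | contaminated) = 0.029/0.08597 ≈ 0.337
P(Supplier S6 | contaminated) = 0.00135/0.08597 ≈ 0.016
P(Supplier S1 | contaminated) = 0.03872/0.08597 ≈ 0.450
P(Supplier S3 | contaminated) = 0.0035/0.08597 ≈ 0.041
P(Supplier S4 | contaminated) = 0.0096/0.08597 ≈ 0.112
P(Supplier S2 | contaminated) = 0.0038/0.08597 ≈ 0.044

Supplier S5 0.337, Supplier S6 0.016, Supplier S1 0.450, Supplier S3 0.041, Supplier S4 0.112, Supplier S2 0.044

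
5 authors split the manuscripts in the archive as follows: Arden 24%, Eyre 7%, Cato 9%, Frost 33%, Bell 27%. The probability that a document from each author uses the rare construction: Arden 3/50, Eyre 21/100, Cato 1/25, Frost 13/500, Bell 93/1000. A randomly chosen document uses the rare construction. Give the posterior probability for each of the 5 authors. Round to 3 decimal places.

Arden 0.217, Eyre 0.221, Cato 0.054, Frost 0.129, Bell 0.378

Unnormalized posteriors (prior × likelihood):
  Arden: 0.24 × 0.06 = 0.0144
  Eyre: 0.07 × 0.21 = 0.0147
  Cato: 0.09 × 0.04 = 0.0036
  Frost: 0.33 × 0.026 = 0.00858
  Bell: 0.27 × 0.093 = 0.02511
Sum = 0.06639.
P(Arden | rare-form) = 0.0144/0.06639 ≈ 0.217
P(Eyre | rare-form) = 0.0147/0.06639 ≈ 0.221
P(Cato | rare-form) = 0.0036/0.06639 ≈ 0.054
P(Frost | rare-form) = 0.00858/0.06639 ≈ 0.129
P(Bell | rare-form) = 0.02511/0.06639 ≈ 0.378
(Check: 0.217+0.221+0.054+0.129+0.378 = 0.999.)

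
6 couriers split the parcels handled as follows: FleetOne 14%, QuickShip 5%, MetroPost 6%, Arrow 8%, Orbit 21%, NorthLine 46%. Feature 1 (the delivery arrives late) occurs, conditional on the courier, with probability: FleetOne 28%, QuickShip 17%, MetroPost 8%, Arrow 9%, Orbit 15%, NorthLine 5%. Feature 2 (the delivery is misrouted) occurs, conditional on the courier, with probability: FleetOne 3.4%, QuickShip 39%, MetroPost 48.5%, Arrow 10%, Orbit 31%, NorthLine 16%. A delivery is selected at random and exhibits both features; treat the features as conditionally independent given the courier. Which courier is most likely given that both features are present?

By Bayes' rule, posterior ∝ prior × likelihood:
  FleetOne: 0.14 × 0.28 × 0.034 = 0.0013328
  QuickShip: 0.05 × 0.17 × 0.39 = 0.003315
  MetroPost: 0.06 × 0.08 × 0.485 = 0.002328
  Arrow: 0.08 × 0.09 × 0.1 = 0.00072
  Orbit: 0.21 × 0.15 × 0.31 = 0.009765
  NorthLine: 0.46 × 0.05 × 0.16 = 0.00368
Normalizing constant = 0.0211408.
Largest term belongs to Orbit, so Orbit is most probable.

Orbit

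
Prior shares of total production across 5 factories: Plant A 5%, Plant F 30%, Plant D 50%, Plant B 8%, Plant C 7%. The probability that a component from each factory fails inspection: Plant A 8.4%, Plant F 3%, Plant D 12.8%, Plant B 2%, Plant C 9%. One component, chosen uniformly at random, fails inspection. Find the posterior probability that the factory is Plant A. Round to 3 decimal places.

Compute prior × likelihood for every hypothesis:
  Plant A: 0.05 × 0.084 = 0.0042
  Plant F: 0.3 × 0.03 = 0.009
  Plant D: 0.5 × 0.128 = 0.064
  Plant B: 0.08 × 0.02 = 0.0016
  Plant C: 0.07 × 0.09 = 0.0063
Total = 0.0851.
P(Plant A | evidence) = 0.0042 / 0.0851 ≈ 0.049.

0.049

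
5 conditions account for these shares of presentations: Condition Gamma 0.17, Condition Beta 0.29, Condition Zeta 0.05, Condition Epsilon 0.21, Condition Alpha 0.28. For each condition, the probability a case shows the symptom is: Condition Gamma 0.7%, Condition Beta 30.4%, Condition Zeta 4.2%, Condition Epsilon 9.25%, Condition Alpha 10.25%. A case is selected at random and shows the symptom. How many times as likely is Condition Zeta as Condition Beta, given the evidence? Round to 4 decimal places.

0.0238

Unnormalized posteriors (prior × likelihood):
  Condition Gamma: 0.17 × 0.007 = 0.00119
  Condition Beta: 0.29 × 0.304 = 0.08816
  Condition Zeta: 0.05 × 0.042 = 0.0021
  Condition Epsilon: 0.21 × 0.0925 = 0.019425
  Condition Alpha: 0.28 × 0.1025 = 0.0287
Sum = 0.139575.
The ratio is 0.0021 / 0.08816 (the normalizer cancels) = 0.0238.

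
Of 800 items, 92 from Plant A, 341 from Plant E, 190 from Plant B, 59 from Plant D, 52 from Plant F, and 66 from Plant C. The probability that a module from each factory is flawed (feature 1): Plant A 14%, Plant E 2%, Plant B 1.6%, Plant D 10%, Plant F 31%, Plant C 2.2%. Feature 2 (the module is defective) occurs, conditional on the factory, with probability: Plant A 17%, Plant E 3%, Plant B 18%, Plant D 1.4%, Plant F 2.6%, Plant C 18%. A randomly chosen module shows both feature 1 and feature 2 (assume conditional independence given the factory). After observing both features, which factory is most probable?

Plant A

Prior × likelihood for each hypothesis:
  Plant A: 0.115 × 0.14 × 0.17 = 0.002737
  Plant E: 0.42625 × 0.02 × 0.03 = 0.00025575
  Plant B: 0.2375 × 0.016 × 0.18 = 0.000684
  Plant D: 0.07375 × 0.1 × 0.014 = 0.00010325
  Plant F: 0.065 × 0.31 × 0.026 = 0.0005239
  Plant C: 0.0825 × 0.022 × 0.18 = 0.0003267
Normalizing constant = 0.0046306.
Largest term belongs to Plant A, so Plant A is most probable.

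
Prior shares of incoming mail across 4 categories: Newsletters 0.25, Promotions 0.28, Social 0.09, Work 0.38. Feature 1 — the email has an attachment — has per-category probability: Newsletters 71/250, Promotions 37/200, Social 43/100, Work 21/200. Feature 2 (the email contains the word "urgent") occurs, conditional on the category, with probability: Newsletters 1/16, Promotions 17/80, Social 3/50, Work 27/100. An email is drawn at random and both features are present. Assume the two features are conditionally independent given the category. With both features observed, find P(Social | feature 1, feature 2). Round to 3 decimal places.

0.081

Prior × likelihood for each hypothesis:
  Newsletters: 0.25 × 0.284 × 0.0625 = 0.0044375
  Promotions: 0.28 × 0.185 × 0.2125 = 0.0110075
  Social: 0.09 × 0.43 × 0.06 = 0.002322
  Work: 0.38 × 0.105 × 0.27 = 0.010773
Normalizing constant = 0.02854.
P(Social | evidence) = 0.002322 / 0.02854 ≈ 0.081.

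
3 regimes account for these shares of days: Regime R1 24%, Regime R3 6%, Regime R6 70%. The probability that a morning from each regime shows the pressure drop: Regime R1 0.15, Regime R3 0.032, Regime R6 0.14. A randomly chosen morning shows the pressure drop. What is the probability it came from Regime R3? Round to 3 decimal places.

0.014

Unnormalized posteriors (prior × likelihood):
  Regime R1: 0.24 × 0.15 = 0.036
  Regime R3: 0.06 × 0.032 = 0.00192
  Regime R6: 0.7 × 0.14 = 0.098
Total = 0.13592.
P(Regime R3 | evidence) = 0.00192 / 0.13592 ≈ 0.014.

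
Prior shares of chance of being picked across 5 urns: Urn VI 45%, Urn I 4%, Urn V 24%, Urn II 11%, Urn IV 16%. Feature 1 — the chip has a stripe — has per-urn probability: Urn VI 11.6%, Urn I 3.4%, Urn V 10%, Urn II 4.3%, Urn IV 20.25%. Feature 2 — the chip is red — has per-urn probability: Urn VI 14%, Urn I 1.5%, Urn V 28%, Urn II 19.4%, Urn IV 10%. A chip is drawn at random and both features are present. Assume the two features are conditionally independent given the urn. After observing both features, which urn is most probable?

Compute prior × likelihood for every hypothesis:
  Urn VI: 0.45 × 0.116 × 0.14 = 0.007308
  Urn I: 0.04 × 0.034 × 0.015 = 0.0000204
  Urn V: 0.24 × 0.1 × 0.28 = 0.00672
  Urn II: 0.11 × 0.043 × 0.194 = 0.00091762
  Urn IV: 0.16 × 0.2025 × 0.1 = 0.00324
Normalizing constant = 0.01820602.
Largest term belongs to Urn VI, so Urn VI is most probable.

Urn VI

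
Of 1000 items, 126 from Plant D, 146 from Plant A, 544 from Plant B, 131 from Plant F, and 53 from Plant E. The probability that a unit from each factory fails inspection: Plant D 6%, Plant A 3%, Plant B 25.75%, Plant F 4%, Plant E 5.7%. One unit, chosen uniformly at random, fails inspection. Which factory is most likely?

Prior × likelihood for each hypothesis:
  Plant D: 0.126 × 0.06 = 0.00756
  Plant A: 0.146 × 0.03 = 0.00438
  Plant B: 0.544 × 0.2575 = 0.14008
  Plant F: 0.131 × 0.04 = 0.00524
  Plant E: 0.053 × 0.057 = 0.003021
Normalizing constant = 0.160281.
Largest term belongs to Plant B, so Plant B is most probable.

Plant B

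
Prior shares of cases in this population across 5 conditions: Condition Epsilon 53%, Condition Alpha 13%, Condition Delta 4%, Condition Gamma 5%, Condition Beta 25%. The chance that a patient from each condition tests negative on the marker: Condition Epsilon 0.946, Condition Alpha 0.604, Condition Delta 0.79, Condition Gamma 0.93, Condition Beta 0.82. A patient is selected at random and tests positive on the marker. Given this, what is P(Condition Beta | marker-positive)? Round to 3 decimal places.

Taking complements, P(marker-positive | each) = Condition Epsilon 0.054, Condition Alpha 0.396, Condition Delta 0.21, Condition Gamma 0.07, Condition Beta 0.18.
By Bayes' rule, posterior ∝ prior × likelihood:
  Condition Epsilon: 0.53 × 0.054 = 0.02862
  Condition Alpha: 0.13 × 0.396 = 0.05148
  Condition Delta: 0.04 × 0.21 = 0.0084
  Condition Gamma: 0.05 × 0.07 = 0.0035
  Condition Beta: 0.25 × 0.18 = 0.045
Sum = 0.137.
P(Condition Beta | evidence) = 0.045 / 0.137 ≈ 0.328.

0.328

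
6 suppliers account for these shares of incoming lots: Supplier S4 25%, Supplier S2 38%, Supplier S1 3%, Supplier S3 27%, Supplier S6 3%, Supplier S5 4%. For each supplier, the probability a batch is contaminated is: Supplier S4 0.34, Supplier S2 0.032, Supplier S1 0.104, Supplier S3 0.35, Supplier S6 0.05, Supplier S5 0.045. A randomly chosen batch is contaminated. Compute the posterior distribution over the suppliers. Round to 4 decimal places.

Prior × likelihood for each hypothesis:
  Supplier S4: 0.25 × 0.34 = 0.085
  Supplier S2: 0.38 × 0.032 = 0.01216
  Supplier S1: 0.03 × 0.104 = 0.00312
  Supplier S3: 0.27 × 0.35 = 0.0945
  Supplier S6: 0.03 × 0.05 = 0.0015
  Supplier S5: 0.04 × 0.045 = 0.0018
Sum = 0.19808.
P(Supplier S4 | contaminated) = 0.085/0.19808 ≈ 0.4291
P(Supplier S2 | contaminated) = 0.01216/0.19808 ≈ 0.0614
P(Supplier S1 | contaminated) = 0.00312/0.19808 ≈ 0.0158
P(Supplier S3 | contaminated) = 0.0945/0.19808 ≈ 0.4771
P(Supplier S6 | contaminated) = 0.0015/0.19808 ≈ 0.0076
P(Supplier S5 | contaminated) = 0.0018/0.19808 ≈ 0.0091
(Check: 0.4291+0.0614+0.0158+0.4771+0.0076+0.0091 = 1.0001.)

Supplier S4 0.4291, Supplier S2 0.0614, Supplier S1 0.0158, Supplier S3 0.4771, Supplier S6 0.0076, Supplier S5 0.0091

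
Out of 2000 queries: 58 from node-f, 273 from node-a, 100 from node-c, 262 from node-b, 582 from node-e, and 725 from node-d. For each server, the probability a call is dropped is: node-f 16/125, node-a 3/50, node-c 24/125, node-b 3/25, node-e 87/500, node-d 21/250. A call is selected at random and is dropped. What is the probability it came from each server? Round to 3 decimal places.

Prior × likelihood for each hypothesis:
  node-f: 0.029 × 0.128 = 0.003712
  node-a: 0.1365 × 0.06 = 0.00819
  node-c: 0.05 × 0.192 = 0.0096
  node-b: 0.131 × 0.12 = 0.01572
  node-e: 0.291 × 0.174 = 0.050634
  node-d: 0.3625 × 0.084 = 0.03045
Total = 0.118306.
P(node-f | dropped) = 0.003712/0.118306 ≈ 0.031
P(node-a | dropped) = 0.00819/0.118306 ≈ 0.069
P(node-c | dropped) = 0.0096/0.118306 ≈ 0.081
P(node-b | dropped) = 0.01572/0.118306 ≈ 0.133
P(node-e | dropped) = 0.050634/0.118306 ≈ 0.428
P(node-d | dropped) = 0.03045/0.118306 ≈ 0.257
(Check: 0.031+0.069+0.081+0.133+0.428+0.257 = 0.999.)

node-f 0.031, node-a 0.069, node-c 0.081, node-b 0.133, node-e 0.428, node-d 0.257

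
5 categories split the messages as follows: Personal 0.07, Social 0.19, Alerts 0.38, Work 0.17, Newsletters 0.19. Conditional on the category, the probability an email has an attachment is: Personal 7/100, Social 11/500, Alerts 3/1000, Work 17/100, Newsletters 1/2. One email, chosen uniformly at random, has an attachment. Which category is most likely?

Unnormalized posteriors (prior × likelihood):
  Personal: 0.07 × 0.07 = 0.0049
  Social: 0.19 × 0.022 = 0.00418
  Alerts: 0.38 × 0.003 = 0.00114
  Work: 0.17 × 0.17 = 0.0289
  Newsletters: 0.19 × 0.5 = 0.095
Sum = 0.13412.
Largest term belongs to Newsletters, so Newsletters is most probable.

Newsletters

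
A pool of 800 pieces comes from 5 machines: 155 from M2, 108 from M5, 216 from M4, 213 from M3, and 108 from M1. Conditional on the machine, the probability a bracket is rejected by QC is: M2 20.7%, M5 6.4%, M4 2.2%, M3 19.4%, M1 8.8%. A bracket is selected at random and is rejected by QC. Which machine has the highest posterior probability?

Unnormalized posteriors (prior × likelihood):
  M2: 0.19375 × 0.207 = 0.04010625
  M5: 0.135 × 0.064 = 0.00864
  M4: 0.27 × 0.022 = 0.00594
  M3: 0.26625 × 0.194 = 0.0516525
  M1: 0.135 × 0.088 = 0.01188
Normalizing constant = 0.11821875.
Largest term belongs to M3, so M3 is most probable.

M3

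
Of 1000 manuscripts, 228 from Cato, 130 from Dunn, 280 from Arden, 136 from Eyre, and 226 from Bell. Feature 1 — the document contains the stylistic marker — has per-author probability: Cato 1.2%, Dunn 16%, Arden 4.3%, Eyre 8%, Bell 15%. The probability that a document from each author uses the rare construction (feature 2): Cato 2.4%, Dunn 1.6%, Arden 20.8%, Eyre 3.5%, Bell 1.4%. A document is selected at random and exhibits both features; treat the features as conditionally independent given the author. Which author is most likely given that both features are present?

Arden

By Bayes' rule, posterior ∝ prior × likelihood:
  Cato: 0.228 × 0.012 × 0.024 = 0.000065664
  Dunn: 0.13 × 0.16 × 0.016 = 0.0003328
  Arden: 0.28 × 0.043 × 0.208 = 0.00250432
  Eyre: 0.136 × 0.08 × 0.035 = 0.0003808
  Bell: 0.226 × 0.15 × 0.014 = 0.0004746
Sum = 0.003758184.
Largest term belongs to Arden, so Arden is most probable.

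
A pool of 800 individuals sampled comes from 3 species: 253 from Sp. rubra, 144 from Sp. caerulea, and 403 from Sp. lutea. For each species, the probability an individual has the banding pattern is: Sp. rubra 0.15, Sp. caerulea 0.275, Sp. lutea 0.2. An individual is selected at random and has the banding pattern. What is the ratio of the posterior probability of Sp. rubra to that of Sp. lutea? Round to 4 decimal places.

0.4708

Prior × likelihood for each hypothesis:
  Sp. rubra: 0.31625 × 0.15 = 0.0474375
  Sp. caerulea: 0.18 × 0.275 = 0.0495
  Sp. lutea: 0.50375 × 0.2 = 0.10075
Total = 0.1976875.
The ratio is 0.0474375 / 0.10075 (the normalizer cancels) = 0.4708.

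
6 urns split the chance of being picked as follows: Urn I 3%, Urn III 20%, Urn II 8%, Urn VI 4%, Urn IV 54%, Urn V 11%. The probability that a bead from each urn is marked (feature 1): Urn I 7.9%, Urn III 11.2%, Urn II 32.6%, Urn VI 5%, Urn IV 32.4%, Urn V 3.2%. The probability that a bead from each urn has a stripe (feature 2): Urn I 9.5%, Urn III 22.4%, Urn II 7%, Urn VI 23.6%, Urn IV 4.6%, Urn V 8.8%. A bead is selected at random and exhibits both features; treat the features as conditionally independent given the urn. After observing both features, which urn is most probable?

Urn IV

Unnormalized posteriors (prior × likelihood):
  Urn I: 0.03 × 0.079 × 0.095 = 0.00022515
  Urn III: 0.2 × 0.112 × 0.224 = 0.0050176
  Urn II: 0.08 × 0.326 × 0.07 = 0.0018256
  Urn VI: 0.04 × 0.05 × 0.236 = 0.000472
  Urn IV: 0.54 × 0.324 × 0.046 = 0.00804816
  Urn V: 0.11 × 0.032 × 0.088 = 0.00030976
Normalizing constant = 0.01589827.
Largest term belongs to Urn IV, so Urn IV is most probable.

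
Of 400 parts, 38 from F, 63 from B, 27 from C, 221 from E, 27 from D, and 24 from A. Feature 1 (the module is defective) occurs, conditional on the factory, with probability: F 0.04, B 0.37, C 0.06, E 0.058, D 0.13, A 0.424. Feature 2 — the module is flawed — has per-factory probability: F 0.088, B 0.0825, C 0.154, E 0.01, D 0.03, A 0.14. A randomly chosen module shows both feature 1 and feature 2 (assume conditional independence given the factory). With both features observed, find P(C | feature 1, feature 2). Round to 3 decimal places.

0.063

By Bayes' rule, posterior ∝ prior × likelihood:
  F: 0.095 × 0.04 × 0.088 = 0.0003344
  B: 0.1575 × 0.37 × 0.0825 = 0.0048076875
  C: 0.0675 × 0.06 × 0.154 = 0.0006237
  E: 0.5525 × 0.058 × 0.01 = 0.00032045
  D: 0.0675 × 0.13 × 0.03 = 0.00026325
  A: 0.06 × 0.424 × 0.14 = 0.0035616
Sum = 0.0099110875.
P(C | evidence) = 0.0006237 / 0.0099110875 ≈ 0.063.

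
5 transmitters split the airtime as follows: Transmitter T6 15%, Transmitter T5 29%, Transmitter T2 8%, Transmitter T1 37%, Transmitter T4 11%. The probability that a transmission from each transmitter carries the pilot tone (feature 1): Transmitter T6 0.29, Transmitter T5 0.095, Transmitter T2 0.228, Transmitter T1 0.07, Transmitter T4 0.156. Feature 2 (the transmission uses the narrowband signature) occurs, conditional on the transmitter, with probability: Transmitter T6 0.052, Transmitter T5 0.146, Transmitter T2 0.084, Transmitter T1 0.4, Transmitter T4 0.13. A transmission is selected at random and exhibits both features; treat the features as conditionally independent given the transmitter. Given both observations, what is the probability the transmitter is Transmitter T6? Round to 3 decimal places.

0.111

Prior × likelihood for each hypothesis:
  Transmitter T6: 0.15 × 0.29 × 0.052 = 0.002262
  Transmitter T5: 0.29 × 0.095 × 0.146 = 0.0040223
  Transmitter T2: 0.08 × 0.228 × 0.084 = 0.00153216
  Transmitter T1: 0.37 × 0.07 × 0.4 = 0.01036
  Transmitter T4: 0.11 × 0.156 × 0.13 = 0.0022308
Total = 0.02040726.
P(Transmitter T6 | evidence) = 0.002262 / 0.02040726 ≈ 0.111.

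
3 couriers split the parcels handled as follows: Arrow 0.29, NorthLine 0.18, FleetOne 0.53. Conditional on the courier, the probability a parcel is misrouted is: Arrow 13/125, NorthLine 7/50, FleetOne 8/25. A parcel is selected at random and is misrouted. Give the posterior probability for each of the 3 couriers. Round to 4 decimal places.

Arrow 0.1341, NorthLine 0.1120, FleetOne 0.7539

Compute prior × likelihood for every hypothesis:
  Arrow: 0.29 × 0.104 = 0.03016
  NorthLine: 0.18 × 0.14 = 0.0252
  FleetOne: 0.53 × 0.32 = 0.1696
Sum = 0.22496.
P(Arrow | misrouted) = 0.03016/0.22496 ≈ 0.1341
P(NorthLine | misrouted) = 0.0252/0.22496 ≈ 0.1120
P(FleetOne | misrouted) = 0.1696/0.22496 ≈ 0.7539
(Check: 0.1341+0.1120+0.7539 = 1.0000.)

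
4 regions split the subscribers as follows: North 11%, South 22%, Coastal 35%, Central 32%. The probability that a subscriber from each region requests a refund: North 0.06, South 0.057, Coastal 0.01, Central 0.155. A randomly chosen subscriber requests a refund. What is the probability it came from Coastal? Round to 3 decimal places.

Compute prior × likelihood for every hypothesis:
  North: 0.11 × 0.06 = 0.0066
  South: 0.22 × 0.057 = 0.01254
  Coastal: 0.35 × 0.01 = 0.0035
  Central: 0.32 × 0.155 = 0.0496
Sum = 0.07224.
P(Coastal | evidence) = 0.0035 / 0.07224 ≈ 0.048.

0.048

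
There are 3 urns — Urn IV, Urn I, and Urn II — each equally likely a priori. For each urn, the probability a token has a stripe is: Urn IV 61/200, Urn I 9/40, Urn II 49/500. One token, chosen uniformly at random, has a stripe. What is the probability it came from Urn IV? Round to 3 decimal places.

With a uniform prior (1/3 each), posterior ∝ likelihood:
  Urn IV: 0.305
  Urn I: 0.225
  Urn II: 0.098
Total = 0.628.
P(Urn IV | evidence) = 0.305 / 0.628 ≈ 0.486.

0.486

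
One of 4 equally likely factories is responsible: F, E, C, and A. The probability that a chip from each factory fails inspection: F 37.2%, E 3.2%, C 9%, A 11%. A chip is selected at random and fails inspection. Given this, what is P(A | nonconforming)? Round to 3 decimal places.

With a uniform prior (1/4 each), posterior ∝ likelihood:
  F: 0.372
  E: 0.032
  C: 0.09
  A: 0.11
Sum = 0.604.
P(A | evidence) = 0.11 / 0.604 ≈ 0.182.

0.182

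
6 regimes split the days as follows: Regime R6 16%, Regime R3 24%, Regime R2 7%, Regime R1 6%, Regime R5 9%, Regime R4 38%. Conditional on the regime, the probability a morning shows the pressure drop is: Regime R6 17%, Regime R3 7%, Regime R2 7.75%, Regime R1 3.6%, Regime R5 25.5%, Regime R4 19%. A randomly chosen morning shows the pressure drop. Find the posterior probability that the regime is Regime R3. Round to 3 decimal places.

0.114

By Bayes' rule, posterior ∝ prior × likelihood:
  Regime R6: 0.16 × 0.17 = 0.0272
  Regime R3: 0.24 × 0.07 = 0.0168
  Regime R2: 0.07 × 0.0775 = 0.005425
  Regime R1: 0.06 × 0.036 = 0.00216
  Regime R5: 0.09 × 0.255 = 0.02295
  Regime R4: 0.38 × 0.19 = 0.0722
Sum = 0.146735.
P(Regime R3 | evidence) = 0.0168 / 0.146735 ≈ 0.114.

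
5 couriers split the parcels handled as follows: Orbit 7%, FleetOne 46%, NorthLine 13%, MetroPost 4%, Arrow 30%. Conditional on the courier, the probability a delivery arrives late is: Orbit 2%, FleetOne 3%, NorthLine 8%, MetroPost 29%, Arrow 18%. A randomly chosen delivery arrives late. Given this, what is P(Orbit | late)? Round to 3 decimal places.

0.015

By Bayes' rule, posterior ∝ prior × likelihood:
  Orbit: 0.07 × 0.02 = 0.0014
  FleetOne: 0.46 × 0.03 = 0.0138
  NorthLine: 0.13 × 0.08 = 0.0104
  MetroPost: 0.04 × 0.29 = 0.0116
  Arrow: 0.3 × 0.18 = 0.054
Sum = 0.0912.
P(Orbit | evidence) = 0.0014 / 0.0912 ≈ 0.015.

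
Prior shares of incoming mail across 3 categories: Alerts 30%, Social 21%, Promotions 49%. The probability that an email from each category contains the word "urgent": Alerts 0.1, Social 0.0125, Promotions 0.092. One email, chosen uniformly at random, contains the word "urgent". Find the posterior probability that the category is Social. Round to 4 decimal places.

Compute prior × likelihood for every hypothesis:
  Alerts: 0.3 × 0.1 = 0.03
  Social: 0.21 × 0.0125 = 0.002625
  Promotions: 0.49 × 0.092 = 0.04508
Total = 0.077705.
P(Social | evidence) = 0.002625 / 0.077705 ≈ 0.0338.

0.0338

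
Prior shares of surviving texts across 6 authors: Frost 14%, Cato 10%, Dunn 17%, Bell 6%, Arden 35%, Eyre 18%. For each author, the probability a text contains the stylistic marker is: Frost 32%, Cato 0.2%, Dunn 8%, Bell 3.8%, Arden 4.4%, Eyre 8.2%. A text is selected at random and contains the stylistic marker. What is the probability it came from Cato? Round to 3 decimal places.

0.002

Compute prior × likelihood for every hypothesis:
  Frost: 0.14 × 0.32 = 0.0448
  Cato: 0.1 × 0.002 = 0.0002
  Dunn: 0.17 × 0.08 = 0.0136
  Bell: 0.06 × 0.038 = 0.00228
  Arden: 0.35 × 0.044 = 0.0154
  Eyre: 0.18 × 0.082 = 0.01476
Sum = 0.09104.
P(Cato | evidence) = 0.0002 / 0.09104 ≈ 0.002.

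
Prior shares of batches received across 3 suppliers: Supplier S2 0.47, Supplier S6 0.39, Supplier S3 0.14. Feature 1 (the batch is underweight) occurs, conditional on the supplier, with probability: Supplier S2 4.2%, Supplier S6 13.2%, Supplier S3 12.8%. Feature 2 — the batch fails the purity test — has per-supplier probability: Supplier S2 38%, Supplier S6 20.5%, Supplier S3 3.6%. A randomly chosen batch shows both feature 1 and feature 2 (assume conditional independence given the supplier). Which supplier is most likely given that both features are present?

Supplier S6

By Bayes' rule, posterior ∝ prior × likelihood:
  Supplier S2: 0.47 × 0.042 × 0.38 = 0.0075012
  Supplier S6: 0.39 × 0.132 × 0.205 = 0.0105534
  Supplier S3: 0.14 × 0.128 × 0.036 = 0.00064512
Sum = 0.01869972.
Largest term belongs to Supplier S6, so Supplier S6 is most probable.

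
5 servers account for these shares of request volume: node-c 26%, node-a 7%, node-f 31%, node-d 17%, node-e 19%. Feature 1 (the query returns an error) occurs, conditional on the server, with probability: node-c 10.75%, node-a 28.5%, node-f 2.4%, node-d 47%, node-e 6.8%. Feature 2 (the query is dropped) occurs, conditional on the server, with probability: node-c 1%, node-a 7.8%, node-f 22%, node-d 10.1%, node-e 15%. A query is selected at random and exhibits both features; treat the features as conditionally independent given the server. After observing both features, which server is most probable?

By Bayes' rule, posterior ∝ prior × likelihood:
  node-c: 0.26 × 0.1075 × 0.01 = 0.0002795
  node-a: 0.07 × 0.285 × 0.078 = 0.0015561
  node-f: 0.31 × 0.024 × 0.22 = 0.0016368
  node-d: 0.17 × 0.47 × 0.101 = 0.0080699
  node-e: 0.19 × 0.068 × 0.15 = 0.001938
Normalizing constant = 0.0134803.
Largest term belongs to node-d, so node-d is most probable.

node-d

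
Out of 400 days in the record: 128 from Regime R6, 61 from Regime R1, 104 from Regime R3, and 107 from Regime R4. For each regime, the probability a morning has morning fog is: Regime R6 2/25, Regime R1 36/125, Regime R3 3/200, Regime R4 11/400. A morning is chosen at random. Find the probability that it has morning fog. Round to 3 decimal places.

0.081

Prior × likelihood for each hypothesis:
  Regime R6: 0.32 × 0.08 = 0.0256
  Regime R1: 0.1525 × 0.288 = 0.04392
  Regime R3: 0.26 × 0.015 = 0.0039
  Regime R4: 0.2675 × 0.0275 = 0.00735625
P(fog) = 0.0256 + 0.04392 + 0.0039 + 0.00735625 = 0.08077625 → 0.081.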